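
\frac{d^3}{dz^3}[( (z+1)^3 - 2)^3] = 504*z^6 + 3024*z^5 + 7560*z^4 + 9360*z^3 + 5400*z^2 + 864*z - 144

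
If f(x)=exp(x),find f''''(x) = exp(x)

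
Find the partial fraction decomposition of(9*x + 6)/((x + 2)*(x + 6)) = 12/(x + 6) - 3/(x + 2)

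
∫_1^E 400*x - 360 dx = -40*E + 32 + 8*(4 - 5*E)^2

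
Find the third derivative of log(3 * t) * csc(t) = (t^3*log(t)*cos(t)/sin(t) - 6*t^3*log(t)*cos(t)/sin(t)^3 + t^3*log(3)*cos(t)/sin(t) - 6*t^3*log(3)*cos(t)/sin(t)^3 - 3*t^2 + 6*t^2/sin(t)^2 + 3*t*cos(t)/sin(t) + 2)/(t^3*sin(t))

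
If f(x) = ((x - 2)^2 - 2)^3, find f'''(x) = 120*x^3 - 720*x^2 + 1296*x - 672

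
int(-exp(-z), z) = exp(-z) + C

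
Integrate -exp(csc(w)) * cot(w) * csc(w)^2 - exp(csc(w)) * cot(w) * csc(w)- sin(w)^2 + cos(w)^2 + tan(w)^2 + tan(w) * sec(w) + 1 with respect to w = exp(csc(w))*csc(w) + sin(2*w)/2 + tan(w) + sec(w) + C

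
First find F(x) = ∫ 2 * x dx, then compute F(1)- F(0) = 1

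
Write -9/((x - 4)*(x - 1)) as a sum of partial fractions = 3/(x - 1) - 3/(x - 4)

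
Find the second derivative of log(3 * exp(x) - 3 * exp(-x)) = -4*exp(2*x)/(exp(4*x) - 2*exp(2*x) + 1)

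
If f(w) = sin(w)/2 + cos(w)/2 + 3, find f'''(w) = sin(w)/2 - cos(w)/2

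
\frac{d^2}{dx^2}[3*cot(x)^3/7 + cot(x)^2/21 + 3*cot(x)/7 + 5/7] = 36*cot(x)^5/7 + 2*cot(x)^4/7 + 60*cot(x)^3/7 + 8*cot(x)^2/21 + 24*cot(x)/7 + 2/21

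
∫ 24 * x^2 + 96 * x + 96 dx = 8*x^3 + 48*x^2 + 96*x + C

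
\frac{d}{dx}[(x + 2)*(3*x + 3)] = 6*x + 9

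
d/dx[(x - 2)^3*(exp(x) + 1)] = x^3*exp(x) - 3*x^2*exp(x) + 3*x^2 - 12*x + 4*exp(x) + 12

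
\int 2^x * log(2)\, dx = 2^x + C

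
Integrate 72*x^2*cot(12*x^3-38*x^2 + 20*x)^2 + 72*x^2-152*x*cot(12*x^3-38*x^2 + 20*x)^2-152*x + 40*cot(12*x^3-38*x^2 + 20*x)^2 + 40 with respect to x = -2*cot(2*x*(2*x - 5)*(3*x - 2)) + C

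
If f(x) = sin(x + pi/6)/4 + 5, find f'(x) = cos(x + pi/6)/4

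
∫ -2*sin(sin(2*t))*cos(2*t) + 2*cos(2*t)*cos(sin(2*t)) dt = sqrt(2)*sin(sin(2*t) + pi/4) + C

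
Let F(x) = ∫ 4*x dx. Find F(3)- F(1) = 16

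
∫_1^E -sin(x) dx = cos(E) - cos(1)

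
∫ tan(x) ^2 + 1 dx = tan(x) + C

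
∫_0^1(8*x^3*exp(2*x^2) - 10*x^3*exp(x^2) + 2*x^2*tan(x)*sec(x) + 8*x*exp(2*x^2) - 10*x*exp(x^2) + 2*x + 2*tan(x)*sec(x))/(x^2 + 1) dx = -5*E + log(2) + 1 + 2*sec(1) + 2*exp(2)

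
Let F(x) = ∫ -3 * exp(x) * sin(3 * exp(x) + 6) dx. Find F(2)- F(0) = cos(6 + 3*exp(2)) - cos(9)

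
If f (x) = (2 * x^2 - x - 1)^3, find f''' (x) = 960*x^3 - 720*x^2 - 144*x + 66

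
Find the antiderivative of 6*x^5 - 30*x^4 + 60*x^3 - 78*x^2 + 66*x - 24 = x^6 - 6*x^5 + 15*x^4 - 26*x^3 + 33*x^2 - 24*x + C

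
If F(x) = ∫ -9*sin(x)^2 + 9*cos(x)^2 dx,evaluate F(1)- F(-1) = 9*sin(2)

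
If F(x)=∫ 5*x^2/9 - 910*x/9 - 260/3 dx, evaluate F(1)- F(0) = -3700/27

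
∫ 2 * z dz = z^2 + C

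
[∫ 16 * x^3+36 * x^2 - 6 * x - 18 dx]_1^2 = 117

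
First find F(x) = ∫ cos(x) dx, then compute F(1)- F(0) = sin(1)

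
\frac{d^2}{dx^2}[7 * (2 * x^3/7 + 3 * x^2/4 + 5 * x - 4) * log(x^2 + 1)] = (24*x^5*log(x^2 + 1) + 40*x^5 + 21*x^4*log(x^2 + 1) + 63*x^4 + 48*x^3*log(x^2 + 1) + 196*x^3 + 42*x^2*log(x^2 + 1) + 217*x^2 + 24*x*log(x^2 + 1) + 420*x + 21*log(x^2 + 1) - 112)/(2*x^4 + 4*x^2 + 2)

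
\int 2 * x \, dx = x^2 + C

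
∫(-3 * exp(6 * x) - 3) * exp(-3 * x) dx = -2*sinh(3*x) + C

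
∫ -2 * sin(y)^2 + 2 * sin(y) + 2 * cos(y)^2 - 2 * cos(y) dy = (sqrt(2)*sin(y + pi/4) - 1)^2 + C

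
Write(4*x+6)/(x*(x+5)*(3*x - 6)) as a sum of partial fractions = -2/(15*(x + 5)) + 1/(3*(x - 2)) - 1/(5*x)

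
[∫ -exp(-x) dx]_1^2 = -exp(-1) + exp(-2)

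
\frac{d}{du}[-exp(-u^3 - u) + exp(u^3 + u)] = (3*u^2*exp(2*u^3 + 2*u) + 3*u^2 + exp(2*u^3 + 2*u) + 1)*exp(-u^3 - u)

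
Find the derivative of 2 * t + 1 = 2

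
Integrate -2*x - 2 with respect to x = -x^2 - 2*x + C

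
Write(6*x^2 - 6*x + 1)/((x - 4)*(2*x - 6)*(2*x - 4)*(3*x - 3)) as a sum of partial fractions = -1/(72*(x - 1)) + 13/(24*(x - 2)) - 37/(24*(x - 3)) + 73/(72*(x - 4))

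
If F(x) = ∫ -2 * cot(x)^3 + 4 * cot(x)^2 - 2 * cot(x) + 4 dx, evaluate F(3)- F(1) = -(-2 + cot(1))^2 + (cot(3) - 2)^2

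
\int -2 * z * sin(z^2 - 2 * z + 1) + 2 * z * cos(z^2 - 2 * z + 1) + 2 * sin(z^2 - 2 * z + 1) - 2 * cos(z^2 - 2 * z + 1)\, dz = sin((z - 1)^2) + cos((z - 1)^2) + C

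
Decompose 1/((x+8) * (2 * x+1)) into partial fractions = 2/(15*(2*x + 1)) - 1/(15*(x + 8))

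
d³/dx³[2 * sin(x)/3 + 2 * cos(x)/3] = 2*sin(x)/3 - 2*cos(x)/3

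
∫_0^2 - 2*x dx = -4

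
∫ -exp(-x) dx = exp(-x) + C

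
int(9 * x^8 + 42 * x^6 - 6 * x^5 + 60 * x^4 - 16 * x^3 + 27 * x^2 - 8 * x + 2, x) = x^9 + 6*x^7 - x^6 + 12*x^5 - 4*x^4 + 9*x^3 - 4*x^2 + 2*x + C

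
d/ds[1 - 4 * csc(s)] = 4*cot(s)*csc(s)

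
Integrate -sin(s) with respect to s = cos(s) + C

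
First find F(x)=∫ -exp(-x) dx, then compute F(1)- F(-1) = -E + exp(-1)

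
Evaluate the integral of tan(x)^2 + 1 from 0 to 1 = tan(1)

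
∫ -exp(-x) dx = exp(-x) + C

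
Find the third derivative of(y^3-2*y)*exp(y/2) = y^3*exp(y/2)/8 + 9*y^2*exp(y/2)/4 + 35*y*exp(y/2)/4 + 9*exp(y/2)/2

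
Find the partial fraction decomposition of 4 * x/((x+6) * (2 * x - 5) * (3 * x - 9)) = -40/(51*(2*x - 5)) - 8/(153*(x + 6)) + 4/(9*(x - 3))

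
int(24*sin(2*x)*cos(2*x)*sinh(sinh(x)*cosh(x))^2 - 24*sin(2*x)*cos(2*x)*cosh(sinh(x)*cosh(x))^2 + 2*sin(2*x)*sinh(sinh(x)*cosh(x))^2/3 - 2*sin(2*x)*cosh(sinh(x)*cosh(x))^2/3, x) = (18*cos(2*x) + 1)*cos(2*x)/3 + C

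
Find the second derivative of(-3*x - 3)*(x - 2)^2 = 18 - 18*x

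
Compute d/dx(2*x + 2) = 2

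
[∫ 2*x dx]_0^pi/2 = pi^2/4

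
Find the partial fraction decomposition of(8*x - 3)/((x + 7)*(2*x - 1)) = 2/(15*(2*x - 1)) + 59/(15*(x + 7))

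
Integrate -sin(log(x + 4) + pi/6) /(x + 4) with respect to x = cos(log(x + 4) + pi/6) + C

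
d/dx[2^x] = 2^x*log(2)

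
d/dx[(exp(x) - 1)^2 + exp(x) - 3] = 2*exp(2*x) - exp(x)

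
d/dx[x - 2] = 1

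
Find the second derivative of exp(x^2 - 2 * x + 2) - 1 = 4*x^2*exp(x^2 - 2*x + 2) - 8*x*exp(x^2 - 2*x + 2) + 6*exp(x^2 - 2*x + 2)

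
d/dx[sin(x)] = cos(x)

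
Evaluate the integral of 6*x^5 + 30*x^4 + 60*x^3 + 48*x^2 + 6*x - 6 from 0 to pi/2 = -1 + (-2 + (1 + pi/2)^3)^2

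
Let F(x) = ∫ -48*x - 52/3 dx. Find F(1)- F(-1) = -104/3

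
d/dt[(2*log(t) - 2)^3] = (24*log(t)^2 - 48*log(t) + 24)/t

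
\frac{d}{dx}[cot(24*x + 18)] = -24/sin(24*x + 18)^2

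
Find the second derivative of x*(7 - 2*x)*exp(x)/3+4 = -2*x^2*exp(x)/3 - x*exp(x)/3 + 10*exp(x)/3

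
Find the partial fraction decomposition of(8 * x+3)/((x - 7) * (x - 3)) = -27/(4*(x - 3)) + 59/(4*(x - 7))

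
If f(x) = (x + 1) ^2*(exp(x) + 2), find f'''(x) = x^2*exp(x) + 8*x*exp(x) + 13*exp(x)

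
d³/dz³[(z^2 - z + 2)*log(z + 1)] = (2*z^2 + 7*z + 13)/(z^3 + 3*z^2 + 3*z + 1)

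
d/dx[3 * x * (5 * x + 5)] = 30*x + 15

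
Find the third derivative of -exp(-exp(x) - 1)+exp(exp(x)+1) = (exp(3*x) - 3*exp(2*x) + exp(x) + exp(x + 2*exp(x) + 2) + 3*exp(2*x + 2*exp(x) + 2) + exp(3*x + 2*exp(x) + 2))*exp(-exp(x) - 1)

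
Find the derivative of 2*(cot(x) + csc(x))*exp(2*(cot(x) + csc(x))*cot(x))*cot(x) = 2*(-(1 - sin(x)^2)^2/sin(x)^2 + 2*(1 - sin(x)^2)^2/sin(x)^4 + 4*cos(x) - 4*cos(x)^2/sin(x)^2 - 8*cos(x)/sin(x)^2 + sin(x)^(-2) - 2/sin(x)^4)*exp(2*cos(x)/sin(x)^2)*exp(-2 + 2/sin(x)^2)/sin(x)^3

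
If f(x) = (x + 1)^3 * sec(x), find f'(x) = (x + 1)^2*(x*sin(x)/cos(x) + sin(x)/cos(x) + 3)/cos(x)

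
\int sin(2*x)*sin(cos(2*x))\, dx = cos(cos(2*x))/2 + C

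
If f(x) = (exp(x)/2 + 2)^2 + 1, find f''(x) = exp(2*x) + 2*exp(x)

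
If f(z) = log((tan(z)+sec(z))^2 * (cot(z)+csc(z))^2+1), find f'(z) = sqrt(2)*(1 + 1/sin(z))*(cos(z) + 1)^2*cos(z + pi/4)/(sin(z)^3*cos(z) + sin(z)^3 - sqrt(2)*sin(z)*cos(z + pi/4) - sqrt(2)*sin(z + pi/4) - 1)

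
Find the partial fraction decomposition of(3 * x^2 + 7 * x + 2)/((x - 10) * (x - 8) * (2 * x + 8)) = 11/(168*(x + 4)) - 125/(24*(x - 8)) + 93/(14*(x - 10))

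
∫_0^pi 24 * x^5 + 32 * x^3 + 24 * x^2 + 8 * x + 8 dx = -4 + (2 + 2*pi + 2*pi^3)^2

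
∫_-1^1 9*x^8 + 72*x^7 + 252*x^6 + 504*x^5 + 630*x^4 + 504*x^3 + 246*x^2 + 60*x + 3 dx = 496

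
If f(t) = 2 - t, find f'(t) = -1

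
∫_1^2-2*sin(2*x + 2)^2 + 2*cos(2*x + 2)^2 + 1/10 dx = -sin(8)/2 + sin(12)/2 + 1/10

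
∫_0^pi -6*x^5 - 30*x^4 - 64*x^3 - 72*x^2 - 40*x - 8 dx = -(1 + pi)^6 - (1 + pi)^4 + 1 + (1 + pi)^2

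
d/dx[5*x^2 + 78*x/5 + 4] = 10*x + 78/5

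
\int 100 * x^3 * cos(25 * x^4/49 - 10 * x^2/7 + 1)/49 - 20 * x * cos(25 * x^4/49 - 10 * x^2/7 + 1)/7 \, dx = sin((5*x^2 - 7)^2/49) + C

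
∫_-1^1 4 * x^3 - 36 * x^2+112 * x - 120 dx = -264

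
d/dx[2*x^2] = 4*x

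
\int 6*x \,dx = 3*x^2 + C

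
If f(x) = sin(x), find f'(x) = cos(x)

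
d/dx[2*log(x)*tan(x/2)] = 2*(x*log(x) + sin(x))/(x*(cos(x) + 1))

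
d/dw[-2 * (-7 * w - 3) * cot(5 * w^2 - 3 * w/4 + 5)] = -140*w^2/sin(5*w^2 - 3*w/4 + 5)^2 - 99*w/(2*sin(5*w^2 - 3*w/4 + 5)^2) + 14/tan(5*w^2 - 3*w/4 + 5) + 9/(2*sin(5*w^2 - 3*w/4 + 5)^2)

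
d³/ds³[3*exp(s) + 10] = 3*exp(s)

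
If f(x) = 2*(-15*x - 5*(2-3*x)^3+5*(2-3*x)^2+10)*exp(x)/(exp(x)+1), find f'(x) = (270*x^3*exp(x) + 810*x^2*exp(2*x) + 360*x^2*exp(x) - 900*x*exp(2*x) - 690*x*exp(x) + 210*exp(2*x) + 190*exp(x))/(exp(2*x) + 2*exp(x) + 1)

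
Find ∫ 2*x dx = x^2 + C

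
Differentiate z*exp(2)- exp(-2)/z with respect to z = (z^2*exp(4) + 1)*exp(-2)/z^2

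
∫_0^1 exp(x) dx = -1 + E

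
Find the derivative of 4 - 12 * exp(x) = -12*exp(x)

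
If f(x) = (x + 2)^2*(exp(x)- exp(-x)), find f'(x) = (x^2*exp(2*x) + x^2 + 6*x*exp(2*x) + 2*x + 8*exp(2*x))*exp(-x)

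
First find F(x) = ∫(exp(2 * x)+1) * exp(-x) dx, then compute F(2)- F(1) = -E - exp(-2) + exp(-1) + exp(2)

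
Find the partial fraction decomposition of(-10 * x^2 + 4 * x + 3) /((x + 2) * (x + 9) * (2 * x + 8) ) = -843/(70*(x + 9)) + 173/(20*(x + 4)) - 45/(28*(x + 2))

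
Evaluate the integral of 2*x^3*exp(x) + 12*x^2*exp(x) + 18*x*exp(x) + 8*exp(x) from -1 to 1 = 16*E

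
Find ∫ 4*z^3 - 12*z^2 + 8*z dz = z^4 - 4*z^3 + 4*z^2 + C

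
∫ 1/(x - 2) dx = log(x - 2) + C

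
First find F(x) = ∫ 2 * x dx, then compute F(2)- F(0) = 4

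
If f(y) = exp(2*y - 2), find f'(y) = 2*exp(2*y - 2)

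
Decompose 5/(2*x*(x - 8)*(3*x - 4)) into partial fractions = -9/(32*(3*x - 4)) + 1/(64*(x - 8)) + 5/(64*x)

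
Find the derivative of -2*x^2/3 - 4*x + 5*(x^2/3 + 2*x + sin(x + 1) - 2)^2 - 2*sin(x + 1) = 20*x^3/9 + 10*x^2*cos(x + 1)/3 + 20*x^2 + 20*x*sin(x + 1)/3 + 20*x*cos(x + 1) + 76*x/3 + 20*sin(x + 1) + 5*sin(2*x + 2) - 22*cos(x + 1) - 44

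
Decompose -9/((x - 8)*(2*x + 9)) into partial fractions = 18/(25*(2*x + 9)) - 9/(25*(x - 8))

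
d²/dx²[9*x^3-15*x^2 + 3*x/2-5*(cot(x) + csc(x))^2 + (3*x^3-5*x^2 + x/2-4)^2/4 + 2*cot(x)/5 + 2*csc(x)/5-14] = 135*x^4/2 - 150*x^3 + 84*x^2 + 21*x/2 - 30*(-1 + sin(x)^(-2))^2 + 161/8 - 2/(5*sin(x)) + 10*cos(x)/sin(x)^2 - 20/sin(x)^2 + 4*cos(x)/(5*sin(x)^3) + 4/(5*sin(x)^3) - 60*cos(x)/sin(x)^4 - 30/sin(x)^4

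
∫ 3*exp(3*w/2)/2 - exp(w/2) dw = (exp(w) - 2)*exp(w/2) + C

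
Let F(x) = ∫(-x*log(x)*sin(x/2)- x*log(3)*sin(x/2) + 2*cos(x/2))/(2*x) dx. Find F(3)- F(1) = (-cos(1/2) + 2*cos(3/2))*log(3)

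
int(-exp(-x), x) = exp(-x) + C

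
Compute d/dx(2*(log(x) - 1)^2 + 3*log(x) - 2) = (4*log(x) - 1)/x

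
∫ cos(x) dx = sin(x) + C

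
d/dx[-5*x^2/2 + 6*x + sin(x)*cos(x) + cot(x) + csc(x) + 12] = -5*x - 2*sin(x)^2 + 6 - 1/tan(x)^2 - cos(x)/sin(x)^2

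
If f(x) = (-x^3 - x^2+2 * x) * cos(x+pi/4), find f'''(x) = -x^3*sin(x + pi/4) - x^2*sin(x + pi/4) + 9*x^2*cos(x + pi/4) + 20*x*sin(x + pi/4) + 6*x*cos(x + pi/4) + 6*sin(x + pi/4) - 12*cos(x + pi/4)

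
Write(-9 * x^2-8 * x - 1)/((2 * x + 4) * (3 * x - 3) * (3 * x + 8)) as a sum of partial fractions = -131/(44*(3*x + 8)) + 7/(12*(x + 2)) - 1/(11*(x - 1))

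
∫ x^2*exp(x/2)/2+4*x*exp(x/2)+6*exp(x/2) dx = (x + 2)^2*exp(x/2) + C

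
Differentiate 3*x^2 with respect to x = 6*x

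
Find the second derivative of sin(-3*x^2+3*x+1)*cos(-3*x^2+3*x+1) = -72*x^2*sin(-6*x^2 + 6*x + 2) + 72*x*sin(-6*x^2 + 6*x + 2) - 18*sin(-6*x^2 + 6*x + 2) - 6*cos(-6*x^2 + 6*x + 2)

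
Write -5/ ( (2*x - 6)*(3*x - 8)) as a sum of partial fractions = 15/(2*(3*x - 8)) - 5/(2*(x - 3))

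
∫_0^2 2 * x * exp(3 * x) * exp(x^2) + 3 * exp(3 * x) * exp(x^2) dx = -1 + exp(10)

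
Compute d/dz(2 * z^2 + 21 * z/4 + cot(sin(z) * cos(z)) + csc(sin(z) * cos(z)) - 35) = 4*z + 21/4 - cos(2*z)/sin(sin(2*z)/2)^2 - cos(2*z - sin(2*z)/2)/(1 - cos(sin(2*z))) - cos(2*z + sin(2*z)/2)/(1 - cos(sin(2*z)))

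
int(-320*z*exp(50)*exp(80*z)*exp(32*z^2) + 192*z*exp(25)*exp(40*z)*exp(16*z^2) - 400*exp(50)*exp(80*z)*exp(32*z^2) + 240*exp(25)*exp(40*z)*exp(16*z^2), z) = (6 - 5*exp((4*z + 5)^2))*exp((4*z + 5)^2) + C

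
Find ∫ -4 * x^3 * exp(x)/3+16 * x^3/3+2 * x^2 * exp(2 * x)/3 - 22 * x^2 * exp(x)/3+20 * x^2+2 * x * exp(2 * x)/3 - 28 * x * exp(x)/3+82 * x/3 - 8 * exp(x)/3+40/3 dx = -4*x^2/3 + 2*x*exp(x)/3 - 10*x/3 + (2*x^2 - x*exp(x) + 5*x + 5)^2/3 + C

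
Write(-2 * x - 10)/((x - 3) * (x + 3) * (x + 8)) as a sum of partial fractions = 6/(55*(x + 8)) + 2/(15*(x + 3)) - 8/(33*(x - 3))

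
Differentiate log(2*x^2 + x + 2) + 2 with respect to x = (4*x + 1)/(2*x^2 + x + 2)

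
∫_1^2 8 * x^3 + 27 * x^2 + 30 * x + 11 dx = 149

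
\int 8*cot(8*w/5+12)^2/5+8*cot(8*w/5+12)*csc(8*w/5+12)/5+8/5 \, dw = -cot(8*w/5 + 12) - csc(8*w/5 + 12) + C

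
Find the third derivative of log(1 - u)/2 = 1/(u^3 - 3*u^2 + 3*u - 1)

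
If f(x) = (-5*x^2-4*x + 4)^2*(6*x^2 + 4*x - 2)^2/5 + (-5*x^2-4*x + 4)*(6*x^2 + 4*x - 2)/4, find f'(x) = 1440*x^7 + 3696*x^6 + 5136*x^5/5 - 3024*x^4 - 5382*x^3/5 + 4539*x^2/5 + 621*x/5 - 354/5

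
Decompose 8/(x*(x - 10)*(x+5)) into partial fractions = 8/(75*(x + 5)) + 4/(75*(x - 10)) - 4/(25*x)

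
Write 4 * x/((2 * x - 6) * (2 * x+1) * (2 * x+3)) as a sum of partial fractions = -1/(3*(2*x + 3)) + 1/(7*(2*x + 1)) + 2/(21*(x - 3))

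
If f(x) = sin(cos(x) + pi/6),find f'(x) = -sin(x)*cos(cos(x) + pi/6)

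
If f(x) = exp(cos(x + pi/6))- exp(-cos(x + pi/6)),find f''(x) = (exp(2*cos(x + pi/6))*sin(x + pi/6)^2 - exp(2*cos(x + pi/6))*cos(x + pi/6) - sin(x + pi/6)^2 - cos(x + pi/6))*exp(-cos(x + pi/6))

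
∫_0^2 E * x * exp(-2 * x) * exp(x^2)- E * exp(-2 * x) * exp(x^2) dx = 0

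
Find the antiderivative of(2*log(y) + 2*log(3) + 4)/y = (log(3*y) + 2)^2 + C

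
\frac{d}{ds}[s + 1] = 1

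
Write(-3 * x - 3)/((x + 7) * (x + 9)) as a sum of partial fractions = -12/(x + 9) + 9/(x + 7)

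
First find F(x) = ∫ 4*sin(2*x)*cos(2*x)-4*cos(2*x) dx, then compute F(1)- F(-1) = -4*sin(2)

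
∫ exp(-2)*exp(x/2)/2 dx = exp(x/2 - 2) + C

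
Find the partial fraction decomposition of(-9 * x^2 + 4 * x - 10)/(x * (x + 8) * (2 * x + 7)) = 179/(21*(2*x + 7)) - 103/(12*(x + 8)) - 5/(28*x)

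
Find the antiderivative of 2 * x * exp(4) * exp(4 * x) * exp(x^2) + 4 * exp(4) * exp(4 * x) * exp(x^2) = exp((x + 2)^2) + C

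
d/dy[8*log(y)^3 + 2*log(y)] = (24*log(y)^2 + 2)/y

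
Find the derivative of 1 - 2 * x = -2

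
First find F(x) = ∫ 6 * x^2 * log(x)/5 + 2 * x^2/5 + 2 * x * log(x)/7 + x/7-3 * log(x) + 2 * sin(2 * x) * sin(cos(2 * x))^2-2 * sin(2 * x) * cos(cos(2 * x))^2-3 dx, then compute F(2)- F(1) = -78*log(2)/35 + sin(2*cos(4))/2 - sin(2*cos(2))/2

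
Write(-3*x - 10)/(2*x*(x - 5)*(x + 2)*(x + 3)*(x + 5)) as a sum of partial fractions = 1/(120*(x + 5)) + 1/(96*(x + 3)) - 1/(21*(x + 2)) - 1/(224*(x - 5)) + 1/(30*x)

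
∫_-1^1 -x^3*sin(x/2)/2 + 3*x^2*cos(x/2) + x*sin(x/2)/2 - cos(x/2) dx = 0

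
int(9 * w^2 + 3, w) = 3*w^3 + 3*w + C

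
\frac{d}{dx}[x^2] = 2*x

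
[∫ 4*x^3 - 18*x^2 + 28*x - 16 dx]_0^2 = -8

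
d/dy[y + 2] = 1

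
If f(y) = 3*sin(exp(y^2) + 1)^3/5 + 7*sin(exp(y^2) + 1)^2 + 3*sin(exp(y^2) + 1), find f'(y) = y*(14*sin(2*exp(y^2) + 2) + 69*cos(exp(y^2) + 1)/10 - 9*cos(3*exp(y^2) + 3)/10)*exp(y^2)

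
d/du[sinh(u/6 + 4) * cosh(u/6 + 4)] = cosh(u/3 + 8)/6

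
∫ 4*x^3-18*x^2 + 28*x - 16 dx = x^4 - 6*x^3 + 14*x^2 - 16*x + C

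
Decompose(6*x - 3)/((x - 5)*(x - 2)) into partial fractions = -3/(x - 2) + 9/(x - 5)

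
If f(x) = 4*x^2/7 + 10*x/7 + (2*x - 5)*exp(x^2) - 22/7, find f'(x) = 4*x^2*exp(x^2) - 10*x*exp(x^2) + 8*x/7 + 2*exp(x^2) + 10/7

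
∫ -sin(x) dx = cos(x) + C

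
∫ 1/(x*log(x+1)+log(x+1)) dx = log(2*log(x + 1)) + C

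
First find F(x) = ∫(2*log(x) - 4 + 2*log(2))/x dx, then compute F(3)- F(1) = -(-2 + log(2))^2 + (-2 + log(6))^2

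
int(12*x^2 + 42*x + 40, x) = 4*x^3 + 21*x^2 + 40*x + C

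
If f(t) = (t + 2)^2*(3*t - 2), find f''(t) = 18*t + 20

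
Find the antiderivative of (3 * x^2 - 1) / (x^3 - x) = log(2*x^3 - 2*x) + C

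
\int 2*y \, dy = y^2 + C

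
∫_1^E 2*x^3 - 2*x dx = 1/2 + E*(-2*E + exp(3))/2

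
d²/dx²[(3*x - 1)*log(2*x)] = (3*x + 1)/x^2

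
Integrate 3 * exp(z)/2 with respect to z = 3*exp(z)/2 + C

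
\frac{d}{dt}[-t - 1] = -1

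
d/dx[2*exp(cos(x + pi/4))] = -2*exp(cos(x + pi/4))*sin(x + pi/4)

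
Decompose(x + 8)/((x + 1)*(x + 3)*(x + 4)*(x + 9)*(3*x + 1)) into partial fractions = 621/(4576*(3*x + 1)) - 1/(6240*(x + 9)) - 4/(165*(x + 4)) + 5/(96*(x + 3)) - 7/(96*(x + 1))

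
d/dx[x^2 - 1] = 2*x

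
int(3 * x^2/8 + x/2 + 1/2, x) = x^3/8 + x^2/4 + x/2 + C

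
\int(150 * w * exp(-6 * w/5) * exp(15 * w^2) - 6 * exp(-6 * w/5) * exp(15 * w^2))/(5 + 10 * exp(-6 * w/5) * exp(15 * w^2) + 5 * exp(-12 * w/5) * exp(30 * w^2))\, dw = exp(15*w^2)/(exp(6*w/5) + exp(15*w^2)) + C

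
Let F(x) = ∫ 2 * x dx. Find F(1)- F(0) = 1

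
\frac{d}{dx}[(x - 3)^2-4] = 2*x - 6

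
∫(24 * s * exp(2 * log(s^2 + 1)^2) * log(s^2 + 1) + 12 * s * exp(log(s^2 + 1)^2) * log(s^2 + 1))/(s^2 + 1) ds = 3*(exp(log(s^2 + 1)^2) + 1)*exp(log(s^2 + 1)^2) + C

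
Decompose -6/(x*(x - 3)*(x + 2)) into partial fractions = -3/(5*(x + 2)) - 2/(5*(x - 3)) + 1/x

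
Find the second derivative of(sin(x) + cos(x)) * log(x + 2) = (-sqrt(2)*x^2*log(x + 2)*sin(x + pi/4) - 4*sqrt(2)*x*log(x + 2)*sin(x + pi/4) + 2*sqrt(2)*x*cos(x + pi/4) - 4*sqrt(2)*log(x + 2)*sin(x + pi/4) - 5*sin(x) + 3*cos(x))/(x^2 + 4*x + 4)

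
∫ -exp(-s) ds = exp(-s) + C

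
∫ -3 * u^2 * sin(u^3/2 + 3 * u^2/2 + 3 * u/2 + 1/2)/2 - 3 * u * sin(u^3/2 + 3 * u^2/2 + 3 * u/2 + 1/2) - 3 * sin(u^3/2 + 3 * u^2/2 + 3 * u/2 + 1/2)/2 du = cos((u + 1)^3/2) + C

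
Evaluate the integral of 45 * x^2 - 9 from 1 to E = -9*E - 6 + 15*exp(3)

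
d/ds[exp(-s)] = -exp(-s)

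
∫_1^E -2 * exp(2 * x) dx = -exp(2*E) + exp(2)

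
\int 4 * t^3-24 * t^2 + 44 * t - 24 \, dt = t^4 - 8*t^3 + 22*t^2 - 24*t + C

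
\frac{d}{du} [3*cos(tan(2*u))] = -6*sin(tan(2*u))/cos(2*u)^2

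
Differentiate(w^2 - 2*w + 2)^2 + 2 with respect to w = 4*w^3 - 12*w^2 + 16*w - 8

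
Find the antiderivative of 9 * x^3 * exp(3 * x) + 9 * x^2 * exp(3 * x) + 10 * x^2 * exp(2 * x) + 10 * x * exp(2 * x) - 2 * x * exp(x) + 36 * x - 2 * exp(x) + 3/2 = x*(6*x^2*exp(3*x) + 10*x*exp(2*x) + 36*x - 4*exp(x) + 3)/2 + C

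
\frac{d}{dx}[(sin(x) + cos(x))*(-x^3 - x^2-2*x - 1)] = x^3*sin(x) - x^3*cos(x) - 2*x^2*sin(x) - 4*x^2*cos(x) - 4*x*cos(x) - sin(x) - 3*cos(x)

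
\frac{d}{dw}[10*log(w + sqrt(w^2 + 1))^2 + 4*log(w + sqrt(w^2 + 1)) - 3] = (20*w*log(w + sqrt(w^2 + 1)) + 4*w + 20*sqrt(w^2 + 1)*log(w + sqrt(w^2 + 1)) + 4*sqrt(w^2 + 1))/(w^2 + w*sqrt(w^2 + 1) + 1)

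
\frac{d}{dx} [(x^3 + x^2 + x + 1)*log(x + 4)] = (3*x^3*log(x + 4) + x^3 + 14*x^2*log(x + 4) + x^2 + 9*x*log(x + 4) + x + 4*log(x + 4) + 1)/(x + 4)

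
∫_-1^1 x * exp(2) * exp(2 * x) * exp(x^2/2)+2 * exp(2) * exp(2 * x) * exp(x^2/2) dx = -exp(1/2) + exp(9/2)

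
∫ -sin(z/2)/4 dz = cos(z/2)/2 + C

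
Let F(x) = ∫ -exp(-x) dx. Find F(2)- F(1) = -exp(-1) + exp(-2)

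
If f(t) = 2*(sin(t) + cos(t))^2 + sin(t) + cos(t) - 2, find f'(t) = 4*cos(2*t) + sqrt(2)*cos(t + pi/4)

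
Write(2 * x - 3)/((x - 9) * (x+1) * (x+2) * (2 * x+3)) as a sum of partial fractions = -16/(7*(2*x + 3)) + 7/(11*(x + 2)) + 1/(2*(x + 1)) + 1/(154*(x - 9))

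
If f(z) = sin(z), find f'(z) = cos(z)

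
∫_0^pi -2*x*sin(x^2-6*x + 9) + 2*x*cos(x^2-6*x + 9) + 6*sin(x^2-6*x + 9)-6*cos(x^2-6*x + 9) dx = sqrt(2)*(-sin(pi/4 + 9) + sin(pi/4 + 9 + pi^2))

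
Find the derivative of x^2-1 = 2*x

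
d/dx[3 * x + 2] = 3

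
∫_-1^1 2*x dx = 0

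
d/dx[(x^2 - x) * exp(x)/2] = x^2*exp(x)/2 + x*exp(x)/2 - exp(x)/2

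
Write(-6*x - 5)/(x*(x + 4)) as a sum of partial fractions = -19/(4*(x + 4)) - 5/(4*x)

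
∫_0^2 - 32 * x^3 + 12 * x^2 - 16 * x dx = -128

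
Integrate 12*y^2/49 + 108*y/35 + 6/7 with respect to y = 4*y^3/49 + 54*y^2/35 + 6*y/7 + C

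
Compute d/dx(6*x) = 6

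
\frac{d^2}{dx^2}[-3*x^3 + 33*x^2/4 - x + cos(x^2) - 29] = -4*x^2*cos(x^2) - 18*x - 2*sin(x^2) + 33/2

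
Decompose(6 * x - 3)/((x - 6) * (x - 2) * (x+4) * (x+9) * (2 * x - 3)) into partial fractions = 32/(693*(2*x - 3)) - 19/(5775*(x + 9)) + 9/(1100*(x + 4)) - 3/(88*(x - 2)) + 11/(1800*(x - 6))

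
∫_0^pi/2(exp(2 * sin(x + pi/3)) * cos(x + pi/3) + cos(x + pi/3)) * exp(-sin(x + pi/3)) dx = -exp(sqrt(3)/2) - exp(-1/2) + exp(-sqrt(3)/2) + exp(1/2)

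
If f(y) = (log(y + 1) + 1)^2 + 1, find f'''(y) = (4*log(y + 1) - 2)/(y^3 + 3*y^2 + 3*y + 1)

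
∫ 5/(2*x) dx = 5*log(x)/2 + C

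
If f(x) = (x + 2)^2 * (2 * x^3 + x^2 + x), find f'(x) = 10*x^4 + 36*x^3 + 39*x^2 + 16*x + 4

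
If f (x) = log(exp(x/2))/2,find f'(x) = 1/4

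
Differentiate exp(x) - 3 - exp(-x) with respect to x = (exp(2*x) + 1)*exp(-x)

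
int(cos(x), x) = sin(x) + C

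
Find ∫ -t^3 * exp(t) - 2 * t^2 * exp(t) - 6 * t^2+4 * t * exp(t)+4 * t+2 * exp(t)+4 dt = t*(exp(t) + 2)*(-t^2 + t + 2) + C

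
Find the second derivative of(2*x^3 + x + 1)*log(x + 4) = (12*x^3*log(x + 4) + 10*x^3 + 96*x^2*log(x + 4) + 48*x^2 + 192*x*log(x + 4) + x + 7)/(x^2 + 8*x + 16)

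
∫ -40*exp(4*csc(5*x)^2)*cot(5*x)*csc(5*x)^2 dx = exp(4*csc(5*x)^2) + C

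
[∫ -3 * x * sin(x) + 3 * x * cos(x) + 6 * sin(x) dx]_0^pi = 6 - 3*pi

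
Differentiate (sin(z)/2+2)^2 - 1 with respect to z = (sin(z)/2 + 2)*cos(z)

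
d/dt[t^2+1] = 2*t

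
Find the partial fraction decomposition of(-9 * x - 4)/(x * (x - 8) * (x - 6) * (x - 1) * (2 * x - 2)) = -8/(1225*(x - 1)) - 13/(70*(x - 1)^2) + 29/(300*(x - 6)) - 19/(392*(x - 8)) - 1/(24*x)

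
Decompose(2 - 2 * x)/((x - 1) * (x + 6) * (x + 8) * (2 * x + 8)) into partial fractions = -1/(8*(x + 8)) + 1/(4*(x + 6)) - 1/(8*(x + 4))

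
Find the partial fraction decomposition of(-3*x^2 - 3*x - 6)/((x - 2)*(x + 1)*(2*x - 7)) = -71/(9*(2*x - 7)) - 2/(9*(x + 1)) + 8/(3*(x - 2))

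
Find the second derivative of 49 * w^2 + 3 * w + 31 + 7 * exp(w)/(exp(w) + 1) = (98*exp(3*w) + 287*exp(2*w) + 301*exp(w) + 98)/(exp(3*w) + 3*exp(2*w) + 3*exp(w) + 1)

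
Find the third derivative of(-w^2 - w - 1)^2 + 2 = 24*w + 12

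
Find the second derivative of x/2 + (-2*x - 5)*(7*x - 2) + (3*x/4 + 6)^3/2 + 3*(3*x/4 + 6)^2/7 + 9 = 81*x/64 - 487/28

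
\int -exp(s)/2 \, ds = -exp(s)/2 + C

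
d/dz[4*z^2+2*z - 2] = 8*z + 2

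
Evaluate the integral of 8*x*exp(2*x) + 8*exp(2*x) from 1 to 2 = -6*exp(2) + 10*exp(4)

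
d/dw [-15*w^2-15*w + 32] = -30*w - 15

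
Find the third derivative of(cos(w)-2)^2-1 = 4*(2*cos(w) - 1)*sin(w)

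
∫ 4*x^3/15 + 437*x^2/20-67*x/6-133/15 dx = x^4/15 + 437*x^3/60 - 67*x^2/12 - 133*x/15 + C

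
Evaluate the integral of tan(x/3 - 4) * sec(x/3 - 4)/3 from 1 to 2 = sec(10/3) - sec(11/3)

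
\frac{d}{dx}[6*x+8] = 6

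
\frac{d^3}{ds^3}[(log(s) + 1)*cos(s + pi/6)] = (s^3*log(s)*sin(s + pi/6) + s^3*sin(s + pi/6) - 3*s^2*cos(s + pi/6) + 3*s*sin(s + pi/6) + 2*cos(s + pi/6))/s^3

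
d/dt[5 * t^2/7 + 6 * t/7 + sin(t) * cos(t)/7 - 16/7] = 10*t/7 - 2*sin(t)^2/7 + 1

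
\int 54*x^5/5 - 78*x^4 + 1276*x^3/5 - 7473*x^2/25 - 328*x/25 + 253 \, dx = 9*x^6/5 - 78*x^5/5 + 319*x^4/5 - 2491*x^3/25 - 164*x^2/25 + 253*x + C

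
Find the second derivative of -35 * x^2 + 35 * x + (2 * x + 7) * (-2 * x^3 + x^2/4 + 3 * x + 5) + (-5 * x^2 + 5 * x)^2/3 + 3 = 52*x^2 - 181*x - 227/6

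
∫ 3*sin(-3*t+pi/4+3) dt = cos(-3*t + pi/4 + 3) + C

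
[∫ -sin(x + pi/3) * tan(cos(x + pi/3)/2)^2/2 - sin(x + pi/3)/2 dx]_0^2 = tan(cos(pi/3 + 2)/2) - tan(1/4)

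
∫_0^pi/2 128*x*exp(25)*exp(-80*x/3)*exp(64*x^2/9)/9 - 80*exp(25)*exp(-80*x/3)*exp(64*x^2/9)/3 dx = -exp(25) + exp((5 - 4*pi/3)^2)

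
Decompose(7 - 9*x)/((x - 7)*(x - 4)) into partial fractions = 29/(3*(x - 4)) - 56/(3*(x - 7))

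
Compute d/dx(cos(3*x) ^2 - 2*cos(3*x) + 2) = 6*sin(3*x) - 3*sin(6*x)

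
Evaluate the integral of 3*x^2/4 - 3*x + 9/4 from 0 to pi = pi*(-3 + pi)^2/4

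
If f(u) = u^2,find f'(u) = 2*u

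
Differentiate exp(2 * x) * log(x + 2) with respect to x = (2*x*exp(2*x)*log(x + 2) + 4*exp(2*x)*log(x + 2) + exp(2*x))/(x + 2)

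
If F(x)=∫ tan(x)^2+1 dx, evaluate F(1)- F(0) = tan(1)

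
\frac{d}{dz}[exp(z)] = exp(z)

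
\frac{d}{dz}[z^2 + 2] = 2*z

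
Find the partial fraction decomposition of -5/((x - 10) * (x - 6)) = 5/(4*(x - 6)) - 5/(4*(x - 10))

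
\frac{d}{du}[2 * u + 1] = 2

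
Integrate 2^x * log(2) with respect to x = 2^x + C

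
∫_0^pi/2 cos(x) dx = 1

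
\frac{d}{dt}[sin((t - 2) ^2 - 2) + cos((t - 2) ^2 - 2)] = -2*t*sin(t^2 - 4*t + 2) + 2*t*cos(t^2 - 4*t + 2) + 4*sin(t^2 - 4*t + 2) - 4*cos(t^2 - 4*t + 2)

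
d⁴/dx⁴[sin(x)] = sin(x)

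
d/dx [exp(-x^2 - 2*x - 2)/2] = (-x - 1)*exp(-x^2 - 2*x - 2)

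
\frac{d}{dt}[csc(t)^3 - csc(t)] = (1 - 3/sin(t)^2)*cos(t)/sin(t)^2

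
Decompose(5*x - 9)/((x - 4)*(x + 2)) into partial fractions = 19/(6*(x + 2)) + 11/(6*(x - 4))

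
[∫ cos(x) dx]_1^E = -sin(1) + sin(E)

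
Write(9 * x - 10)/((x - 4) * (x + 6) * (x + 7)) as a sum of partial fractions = -73/(11*(x + 7)) + 32/(5*(x + 6)) + 13/(55*(x - 4))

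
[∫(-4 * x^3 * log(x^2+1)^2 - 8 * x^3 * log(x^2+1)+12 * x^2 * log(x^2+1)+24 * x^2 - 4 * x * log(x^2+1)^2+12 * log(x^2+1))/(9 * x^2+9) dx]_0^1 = -2*log(2)^2/9 + 4*log(2)/3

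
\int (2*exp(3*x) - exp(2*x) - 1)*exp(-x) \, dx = 2*(exp(x) - 1)*sinh(x) + C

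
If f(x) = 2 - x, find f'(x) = -1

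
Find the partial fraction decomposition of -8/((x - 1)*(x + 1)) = 4/(x + 1) - 4/(x - 1)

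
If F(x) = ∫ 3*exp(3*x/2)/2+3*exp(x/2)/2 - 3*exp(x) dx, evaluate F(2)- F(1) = -(-1 + exp(1/2))^3 + (-1 + E)^3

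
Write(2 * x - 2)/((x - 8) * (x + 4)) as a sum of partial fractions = 5/(6*(x + 4)) + 7/(6*(x - 8))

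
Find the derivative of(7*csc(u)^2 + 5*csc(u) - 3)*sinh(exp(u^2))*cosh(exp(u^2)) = 14*u*exp(u^2)*cosh(2*exp(u^2))*csc(u)^2 + 10*u*exp(u^2)*cosh(2*exp(u^2))*csc(u) - 6*u*exp(u^2)*cosh(2*exp(u^2)) - 7*cot(u)*sinh(2*exp(u^2))*csc(u)^2 - 5*cot(u)*sinh(2*exp(u^2))*csc(u)/2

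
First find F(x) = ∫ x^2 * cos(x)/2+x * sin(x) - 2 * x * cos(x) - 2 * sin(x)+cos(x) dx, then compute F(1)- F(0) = -sin(1)/2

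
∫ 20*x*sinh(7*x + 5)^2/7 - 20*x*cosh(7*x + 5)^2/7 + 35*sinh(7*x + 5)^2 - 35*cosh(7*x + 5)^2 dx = -10*x^2/7 - 35*x + C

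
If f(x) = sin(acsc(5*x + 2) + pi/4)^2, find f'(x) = -10*sin(acsc(5*x + 2) + pi/4)*cos(acsc(5*x + 2) + pi/4)/(25*x^2*sqrt(1 - 1/(25*x^2 + 20*x + 4)) + 20*x*sqrt(1 - 1/(25*x^2 + 20*x + 4)) + 4*sqrt(1 - 1/(25*x^2 + 20*x + 4)))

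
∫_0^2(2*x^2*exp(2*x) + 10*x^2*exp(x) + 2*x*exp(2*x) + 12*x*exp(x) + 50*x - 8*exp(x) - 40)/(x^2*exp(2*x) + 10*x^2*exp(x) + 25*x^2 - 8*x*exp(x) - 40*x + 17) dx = -log(17) + log(1 + (6 + 2*exp(2))^2)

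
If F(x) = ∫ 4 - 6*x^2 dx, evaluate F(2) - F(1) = -10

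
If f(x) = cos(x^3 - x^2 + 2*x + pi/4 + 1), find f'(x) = -3*x^2*sin(x^3 - x^2 + 2*x + pi/4 + 1) + 2*x*sin(x^3 - x^2 + 2*x + pi/4 + 1) - 2*sin(x^3 - x^2 + 2*x + pi/4 + 1)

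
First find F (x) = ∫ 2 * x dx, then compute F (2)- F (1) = 3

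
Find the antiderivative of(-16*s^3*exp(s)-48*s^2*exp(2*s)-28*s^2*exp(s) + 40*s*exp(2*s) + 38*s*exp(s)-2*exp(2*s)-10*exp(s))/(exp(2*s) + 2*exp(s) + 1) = 2*((-8*s^3 + 10*s^2 - s - 4)*exp(s) - exp(s) - 1)/(exp(s) + 1) + C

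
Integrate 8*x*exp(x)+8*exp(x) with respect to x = 8*x*exp(x) + C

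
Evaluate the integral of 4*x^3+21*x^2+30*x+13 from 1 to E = -40 + (1 + E)^3*(E + 4)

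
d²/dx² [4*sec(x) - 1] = -4/cos(x) + 8/cos(x)^3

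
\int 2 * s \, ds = s^2 + C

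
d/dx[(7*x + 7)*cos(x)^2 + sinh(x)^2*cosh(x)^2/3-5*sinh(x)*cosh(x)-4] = -7*x*sin(2*x) - 7*sin(2*x) + 7*cos(x)^2 + sinh(4*x)/6 - 5*cosh(2*x)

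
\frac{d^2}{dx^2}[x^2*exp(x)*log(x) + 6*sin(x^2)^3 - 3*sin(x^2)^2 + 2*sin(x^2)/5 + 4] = x^2*exp(x)*log(x) - 98*x^2*sin(x^2)/5 + 54*x^2*sin(3*x^2) - 24*x^2*cos(2*x^2) + 4*x*exp(x)*log(x) + 2*x*exp(x) + 2*exp(x)*log(x) + 3*exp(x) - 6*sin(2*x^2) + 49*cos(x^2)/5 - 9*cos(3*x^2)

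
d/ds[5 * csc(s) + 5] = -5*cot(s)*csc(s)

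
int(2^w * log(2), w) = 2^w + C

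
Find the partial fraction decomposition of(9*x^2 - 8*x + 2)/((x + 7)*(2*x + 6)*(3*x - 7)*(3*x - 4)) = -11/(325*(3*x - 4)) + 97/(896*(3*x - 7)) - 499/(5600*(x + 7)) + 107/(1664*(x + 3))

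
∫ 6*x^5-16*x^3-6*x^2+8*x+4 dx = x^6 - 4*x^4 - 2*x^3 + 4*x^2 + 4*x + C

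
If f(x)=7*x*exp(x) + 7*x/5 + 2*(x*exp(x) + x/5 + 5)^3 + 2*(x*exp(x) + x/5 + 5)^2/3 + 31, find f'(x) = 6*x^3*exp(3*x) + 12*x^3*exp(2*x)/5 + 6*x^3*exp(x)/25 + 6*x^2*exp(3*x) + 974*x^2*exp(2*x)/15 + 974*x^2*exp(x)/75 + 6*x^2/125 + 184*x*exp(2*x)/3 + 941*x*exp(x)/5 + 184*x/75 + 491*exp(x)/3 + 491/15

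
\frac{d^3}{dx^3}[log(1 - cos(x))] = sin(x)/(cos(x) - 1)^2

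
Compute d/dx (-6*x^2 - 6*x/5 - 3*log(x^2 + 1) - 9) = (-60*x^3 - 6*x^2 - 90*x - 6)/(5*x^2 + 5)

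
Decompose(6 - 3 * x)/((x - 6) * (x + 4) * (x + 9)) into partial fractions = 11/(25*(x + 9)) - 9/(25*(x + 4)) - 2/(25*(x - 6))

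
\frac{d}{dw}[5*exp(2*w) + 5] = 10*exp(2*w)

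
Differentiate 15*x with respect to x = 15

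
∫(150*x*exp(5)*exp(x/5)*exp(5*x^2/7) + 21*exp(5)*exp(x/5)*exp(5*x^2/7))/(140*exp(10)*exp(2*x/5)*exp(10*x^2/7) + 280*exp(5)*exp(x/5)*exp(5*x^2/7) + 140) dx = (31*exp(5*x^2/7 + x/5 + 5) + 28)/(4*(exp(5*x^2/7 + x/5 + 5) + 1)) + C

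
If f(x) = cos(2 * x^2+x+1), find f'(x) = -(4*x + 1)*sin(2*x^2 + x + 1)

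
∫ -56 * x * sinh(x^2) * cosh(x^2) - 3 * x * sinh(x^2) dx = -3*cosh(x^2)/2 - 7*cosh(2*x^2) + C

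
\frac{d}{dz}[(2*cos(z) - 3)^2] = 12*sin(z) - 4*sin(2*z)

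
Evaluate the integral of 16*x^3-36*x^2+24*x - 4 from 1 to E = 4*E*(-1 + E)^3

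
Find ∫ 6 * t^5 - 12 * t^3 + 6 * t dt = t^6 - 3*t^4 + 3*t^2 + C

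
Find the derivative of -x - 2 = -1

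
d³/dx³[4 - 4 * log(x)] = -8/x^3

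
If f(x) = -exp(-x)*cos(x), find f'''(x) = (2*sin(x) - 2*cos(x))*exp(-x)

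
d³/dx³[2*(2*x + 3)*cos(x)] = 4*x*sin(x) + 6*sin(x) - 12*cos(x)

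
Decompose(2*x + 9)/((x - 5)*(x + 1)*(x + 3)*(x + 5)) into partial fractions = 1/(80*(x + 5)) + 3/(32*(x + 3)) - 7/(48*(x + 1)) + 19/(480*(x - 5))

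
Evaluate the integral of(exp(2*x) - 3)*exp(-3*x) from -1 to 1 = -exp(3) - exp(-1) + exp(-3) + E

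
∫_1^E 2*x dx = -1 + exp(2)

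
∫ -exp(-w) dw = exp(-w) + C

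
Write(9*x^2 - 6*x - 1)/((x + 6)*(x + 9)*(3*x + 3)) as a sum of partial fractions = 391/(36*(x + 9)) - 359/(45*(x + 6)) + 7/(60*(x + 1))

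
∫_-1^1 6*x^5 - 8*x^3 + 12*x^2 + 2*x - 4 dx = 0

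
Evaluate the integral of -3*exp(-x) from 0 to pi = -3 + 3*exp(-pi)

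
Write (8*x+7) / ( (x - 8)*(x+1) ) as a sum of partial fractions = 1/(9*(x + 1)) + 71/(9*(x - 8))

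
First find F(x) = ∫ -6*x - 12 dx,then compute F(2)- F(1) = -21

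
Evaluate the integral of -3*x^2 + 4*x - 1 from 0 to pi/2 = -pi*(-1 + pi/2)^2/2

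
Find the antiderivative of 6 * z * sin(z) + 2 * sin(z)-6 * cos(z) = (-6*z - 2)*cos(z) + C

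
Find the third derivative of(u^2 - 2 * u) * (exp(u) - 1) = u^2*exp(u) + 4*u*exp(u)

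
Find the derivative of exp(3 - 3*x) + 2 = -3*exp(3 - 3*x)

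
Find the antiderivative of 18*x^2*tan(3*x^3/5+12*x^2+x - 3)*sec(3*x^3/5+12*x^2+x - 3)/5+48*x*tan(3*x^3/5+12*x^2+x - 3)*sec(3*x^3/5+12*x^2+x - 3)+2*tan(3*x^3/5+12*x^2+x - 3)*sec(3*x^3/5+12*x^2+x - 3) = 2*sec(3*x^3/5 + 12*x^2 + x - 3) + C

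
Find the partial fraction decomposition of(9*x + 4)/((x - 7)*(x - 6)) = -58/(x - 6) + 67/(x - 7)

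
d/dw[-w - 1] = -1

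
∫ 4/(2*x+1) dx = 2*log(4*x + 2) + C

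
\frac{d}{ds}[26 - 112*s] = -112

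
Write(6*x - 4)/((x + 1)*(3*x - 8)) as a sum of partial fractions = 36/(11*(3*x - 8)) + 10/(11*(x + 1))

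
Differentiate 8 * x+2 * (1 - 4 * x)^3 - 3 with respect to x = -384*x^2 + 192*x - 16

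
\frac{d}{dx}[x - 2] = 1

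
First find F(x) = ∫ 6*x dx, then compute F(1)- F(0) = 3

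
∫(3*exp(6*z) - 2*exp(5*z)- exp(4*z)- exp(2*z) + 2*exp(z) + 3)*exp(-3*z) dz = -2*sinh(z) + 2*sinh(3*z) - 2*cosh(2*z) + C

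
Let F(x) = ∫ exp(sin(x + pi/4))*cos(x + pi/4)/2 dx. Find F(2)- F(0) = -exp(sqrt(2)/2)/2 + exp(sin(pi/4 + 2))/2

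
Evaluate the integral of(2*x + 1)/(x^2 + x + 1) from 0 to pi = -log(2) + log(2 + 2*pi + 2*pi^2)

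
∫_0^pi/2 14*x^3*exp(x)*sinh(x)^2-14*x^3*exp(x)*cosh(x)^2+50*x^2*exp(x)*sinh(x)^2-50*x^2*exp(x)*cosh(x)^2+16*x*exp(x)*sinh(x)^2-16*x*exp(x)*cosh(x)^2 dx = -pi*(4*pi + 7*pi^2/2)*exp(pi/2)/2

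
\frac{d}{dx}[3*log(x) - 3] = 3/x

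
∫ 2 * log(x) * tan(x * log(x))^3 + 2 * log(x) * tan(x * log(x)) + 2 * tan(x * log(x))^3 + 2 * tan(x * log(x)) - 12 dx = -12*x + tan(x*log(x))^2 + C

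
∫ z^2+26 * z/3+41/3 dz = z^3/3 + 13*z^2/3 + 41*z/3 + C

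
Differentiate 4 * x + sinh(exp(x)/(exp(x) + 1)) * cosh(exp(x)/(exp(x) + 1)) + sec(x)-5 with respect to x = (exp(2*x)*tan(x)*sec(x) + 4*exp(2*x) + 2*exp(x)*tan(x)*sec(x) + 2*exp(x)*sinh(exp(x)/(exp(x) + 1))^2 + 9*exp(x) + tan(x)*sec(x) + 4)/(exp(2*x) + 2*exp(x) + 1)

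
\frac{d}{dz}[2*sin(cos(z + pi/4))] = -2*sin(z + pi/4)*cos(cos(z + pi/4))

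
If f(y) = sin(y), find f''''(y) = sin(y)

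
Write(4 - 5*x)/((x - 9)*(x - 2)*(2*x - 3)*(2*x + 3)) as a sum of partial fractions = -23/(441*(2*x + 3)) - 7/(45*(2*x - 3)) + 6/(49*(x - 2)) - 41/(2205*(x - 9))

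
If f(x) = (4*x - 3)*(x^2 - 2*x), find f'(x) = 12*x^2 - 22*x + 6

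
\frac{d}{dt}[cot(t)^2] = -2*cos(t)/sin(t)^3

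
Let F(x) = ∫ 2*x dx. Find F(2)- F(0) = 4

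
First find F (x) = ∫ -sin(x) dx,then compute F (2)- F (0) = -1 + cos(2)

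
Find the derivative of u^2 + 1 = 2*u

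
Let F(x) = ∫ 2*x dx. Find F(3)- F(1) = 8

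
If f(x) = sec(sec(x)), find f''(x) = (sin(x)^2*sin(1/cos(x))^2/(cos(x)*cos(1/cos(x))) + sin(x)^2*sin(1/cos(x)) + sin(x)^2/(cos(x)*cos(1/cos(x))) + sin(1/cos(x)))/(cos(x)^3*cos(1/cos(x))^2)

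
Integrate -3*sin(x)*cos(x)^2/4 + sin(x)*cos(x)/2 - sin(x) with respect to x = (cos(x)^2 - cos(x) + 4)*cos(x)/4 + C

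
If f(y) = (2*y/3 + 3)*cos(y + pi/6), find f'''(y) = 2*y*sin(y + pi/6)/3 + 3*sin(y + pi/6) - 2*cos(y + pi/6)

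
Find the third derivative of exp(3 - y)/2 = -exp(3 - y)/2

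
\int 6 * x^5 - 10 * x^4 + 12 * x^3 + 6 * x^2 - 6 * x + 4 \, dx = x^6 - 2*x^5 + 3*x^4 + 2*x^3 - 3*x^2 + 4*x + C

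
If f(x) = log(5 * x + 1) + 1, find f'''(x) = 250/(125*x^3 + 75*x^2 + 15*x + 1)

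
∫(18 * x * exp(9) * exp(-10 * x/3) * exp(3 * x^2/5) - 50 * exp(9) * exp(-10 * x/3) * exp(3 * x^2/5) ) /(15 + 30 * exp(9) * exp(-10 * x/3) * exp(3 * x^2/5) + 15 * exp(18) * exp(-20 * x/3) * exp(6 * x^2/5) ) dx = exp(3*x^2/5 + 9)/(exp(10*x/3) + exp(3*x^2/5 + 9)) + C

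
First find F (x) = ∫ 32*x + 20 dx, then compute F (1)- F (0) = 36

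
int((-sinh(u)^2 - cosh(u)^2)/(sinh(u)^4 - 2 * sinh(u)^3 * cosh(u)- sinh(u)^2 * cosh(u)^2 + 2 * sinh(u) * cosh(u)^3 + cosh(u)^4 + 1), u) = acot(sinh(2*u)/2 + 1) + C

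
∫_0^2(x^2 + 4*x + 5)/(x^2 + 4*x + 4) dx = 9/4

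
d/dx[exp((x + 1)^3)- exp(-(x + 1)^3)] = (3*x^2*exp(2*x^3 + 6*x^2 + 6*x + 2) + 3*x^2 + 6*x*exp(2*x^3 + 6*x^2 + 6*x + 2) + 6*x + 3*exp(2*x^3 + 6*x^2 + 6*x + 2) + 3)*exp(-x^3 - 3*x^2 - 3*x - 1)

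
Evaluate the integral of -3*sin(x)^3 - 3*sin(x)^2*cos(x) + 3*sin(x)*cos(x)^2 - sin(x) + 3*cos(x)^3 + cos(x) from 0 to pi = -4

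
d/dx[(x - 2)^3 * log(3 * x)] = (3*x^3*log(x) + x^3 + 3*x^3*log(3) - 12*x^2*log(x) - 12*x^2*log(3) - 6*x^2 + 12*x*log(x) + 12*x + 12*x*log(3) - 8)/x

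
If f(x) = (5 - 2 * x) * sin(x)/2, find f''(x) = x*sin(x) - 5*sin(x)/2 - 2*cos(x)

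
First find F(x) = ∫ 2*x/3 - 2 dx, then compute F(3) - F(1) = -4/3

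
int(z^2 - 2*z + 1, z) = z^3/3 - z^2 + z + C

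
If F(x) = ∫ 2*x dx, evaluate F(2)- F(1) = 3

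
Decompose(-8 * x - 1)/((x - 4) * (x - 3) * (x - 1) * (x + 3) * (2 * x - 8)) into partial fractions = 23/(2352*(x + 3)) + 1/(16*(x - 1)) - 25/(24*(x - 3)) + 95/(98*(x - 4)) - 11/(14*(x - 4)^2)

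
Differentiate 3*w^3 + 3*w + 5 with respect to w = 9*w^2 + 3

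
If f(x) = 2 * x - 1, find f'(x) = 2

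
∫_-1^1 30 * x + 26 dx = 52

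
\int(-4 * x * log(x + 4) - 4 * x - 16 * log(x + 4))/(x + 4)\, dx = -4*x*log(x + 4) + C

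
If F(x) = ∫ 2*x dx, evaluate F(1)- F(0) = 1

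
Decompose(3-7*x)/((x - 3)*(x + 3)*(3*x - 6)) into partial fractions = 4/(15*(x + 3)) + 11/(15*(x - 2)) - 1/(x - 3)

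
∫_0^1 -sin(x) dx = -1 + cos(1)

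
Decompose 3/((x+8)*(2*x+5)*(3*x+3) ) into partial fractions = -4/(33*(2*x + 5)) + 1/(77*(x + 8)) + 1/(21*(x + 1))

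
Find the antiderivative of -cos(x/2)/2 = -sin(x/2) + C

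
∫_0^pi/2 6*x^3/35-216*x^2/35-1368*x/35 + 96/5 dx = 3*pi*(-8/5 + pi/70)*(-2 + pi^2/16 + pi)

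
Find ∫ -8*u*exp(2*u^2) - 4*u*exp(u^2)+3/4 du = 3*u/4 - 2*exp(2*u^2) - 2*exp(u^2) + C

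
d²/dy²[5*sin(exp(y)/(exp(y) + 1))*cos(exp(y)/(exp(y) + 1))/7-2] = 5*(-exp(2*y)*cos(2*exp(y)/(exp(y) + 1)) - 2*exp(y)*sin(2*exp(y)/(exp(y) + 1)) + cos(2*exp(y)/(exp(y) + 1)))*exp(y)/(7*exp(4*y) + 28*exp(3*y) + 42*exp(2*y) + 28*exp(y) + 7)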